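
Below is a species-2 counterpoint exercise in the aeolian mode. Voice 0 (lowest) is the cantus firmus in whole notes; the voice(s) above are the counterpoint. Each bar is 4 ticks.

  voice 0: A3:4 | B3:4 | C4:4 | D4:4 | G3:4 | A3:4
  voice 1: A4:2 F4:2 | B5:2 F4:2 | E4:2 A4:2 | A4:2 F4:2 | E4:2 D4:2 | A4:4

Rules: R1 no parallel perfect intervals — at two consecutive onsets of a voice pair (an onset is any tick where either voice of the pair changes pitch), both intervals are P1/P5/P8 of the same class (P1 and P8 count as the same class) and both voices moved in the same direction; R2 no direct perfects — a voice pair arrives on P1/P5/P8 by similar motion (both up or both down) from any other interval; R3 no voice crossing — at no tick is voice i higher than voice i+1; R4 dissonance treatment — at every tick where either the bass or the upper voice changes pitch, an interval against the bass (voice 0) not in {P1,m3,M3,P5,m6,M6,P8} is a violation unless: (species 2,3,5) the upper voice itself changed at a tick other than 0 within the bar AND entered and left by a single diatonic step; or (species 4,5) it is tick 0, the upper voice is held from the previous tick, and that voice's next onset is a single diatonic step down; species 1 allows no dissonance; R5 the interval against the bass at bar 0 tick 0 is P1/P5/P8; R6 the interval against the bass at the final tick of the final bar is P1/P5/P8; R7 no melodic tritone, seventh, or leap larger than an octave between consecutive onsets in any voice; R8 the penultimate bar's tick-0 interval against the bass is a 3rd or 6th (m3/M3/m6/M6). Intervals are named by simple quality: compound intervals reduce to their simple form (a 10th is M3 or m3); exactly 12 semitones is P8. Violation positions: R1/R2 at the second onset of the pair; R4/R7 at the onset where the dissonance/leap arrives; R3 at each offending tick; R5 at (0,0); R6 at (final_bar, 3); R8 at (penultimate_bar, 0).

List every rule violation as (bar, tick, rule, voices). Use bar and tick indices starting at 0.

bar 0: v0=A3 v1=A4 downbeat P8
bar 1: v0=B3 v1=B5 downbeat P1
bar 2: v0=C4 v1=E4 downbeat M3
bar 3: v0=D4 v1=A4 downbeat P5
bar 4: v0=G3 v1=E4 downbeat M6
bar 5: v0=A3 v1=A4 downbeat P8
  -> R2 @ bar 1 tick 0 v(0, 1): A3/F4 m6 -> B3/B5 P1 similar
  -> R7 @ bar 1 tick 0 v(1,): F4->B5 leap 18st
  -> R4 @ bar 1 tick 2 v(0, 1): B3/F4 TT untreated
  -> R7 @ bar 1 tick 2 v(1,): B5->F4 leap 18st
  -> R2 @ bar 5 tick 0 v(0, 1): G3/D4 P5 -> A3/A4 P8 similar

(1, 0, R2, (0, 1))
(1, 0, R7, (1,))
(1, 2, R4, (0, 1))
(1, 2, R7, (1,))
(5, 0, R2, (0, 1))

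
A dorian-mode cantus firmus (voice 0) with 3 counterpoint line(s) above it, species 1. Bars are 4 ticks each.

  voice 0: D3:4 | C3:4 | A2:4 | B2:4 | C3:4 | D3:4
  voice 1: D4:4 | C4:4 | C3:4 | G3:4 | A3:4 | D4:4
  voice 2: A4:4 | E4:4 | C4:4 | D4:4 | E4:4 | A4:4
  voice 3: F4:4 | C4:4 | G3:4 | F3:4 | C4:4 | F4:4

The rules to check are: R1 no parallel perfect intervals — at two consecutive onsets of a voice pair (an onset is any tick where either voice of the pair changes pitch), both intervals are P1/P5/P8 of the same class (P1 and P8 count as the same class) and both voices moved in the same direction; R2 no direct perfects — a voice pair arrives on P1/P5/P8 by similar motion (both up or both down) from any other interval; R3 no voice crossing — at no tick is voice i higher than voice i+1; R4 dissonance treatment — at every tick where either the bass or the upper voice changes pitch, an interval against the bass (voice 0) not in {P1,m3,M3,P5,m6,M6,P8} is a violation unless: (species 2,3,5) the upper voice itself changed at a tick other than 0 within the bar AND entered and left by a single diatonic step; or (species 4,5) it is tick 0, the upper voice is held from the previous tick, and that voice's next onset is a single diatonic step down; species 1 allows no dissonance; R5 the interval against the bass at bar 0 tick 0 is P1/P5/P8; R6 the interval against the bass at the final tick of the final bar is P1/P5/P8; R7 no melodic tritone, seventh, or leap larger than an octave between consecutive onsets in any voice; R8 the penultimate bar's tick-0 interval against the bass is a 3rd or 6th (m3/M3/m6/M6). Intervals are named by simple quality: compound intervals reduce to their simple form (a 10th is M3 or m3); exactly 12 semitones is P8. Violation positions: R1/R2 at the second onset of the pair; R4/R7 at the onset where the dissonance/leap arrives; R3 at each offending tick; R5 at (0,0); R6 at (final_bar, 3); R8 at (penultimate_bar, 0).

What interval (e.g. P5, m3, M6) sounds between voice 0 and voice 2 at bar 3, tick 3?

m3

voice 0=B2 voice 2=D4 -> m3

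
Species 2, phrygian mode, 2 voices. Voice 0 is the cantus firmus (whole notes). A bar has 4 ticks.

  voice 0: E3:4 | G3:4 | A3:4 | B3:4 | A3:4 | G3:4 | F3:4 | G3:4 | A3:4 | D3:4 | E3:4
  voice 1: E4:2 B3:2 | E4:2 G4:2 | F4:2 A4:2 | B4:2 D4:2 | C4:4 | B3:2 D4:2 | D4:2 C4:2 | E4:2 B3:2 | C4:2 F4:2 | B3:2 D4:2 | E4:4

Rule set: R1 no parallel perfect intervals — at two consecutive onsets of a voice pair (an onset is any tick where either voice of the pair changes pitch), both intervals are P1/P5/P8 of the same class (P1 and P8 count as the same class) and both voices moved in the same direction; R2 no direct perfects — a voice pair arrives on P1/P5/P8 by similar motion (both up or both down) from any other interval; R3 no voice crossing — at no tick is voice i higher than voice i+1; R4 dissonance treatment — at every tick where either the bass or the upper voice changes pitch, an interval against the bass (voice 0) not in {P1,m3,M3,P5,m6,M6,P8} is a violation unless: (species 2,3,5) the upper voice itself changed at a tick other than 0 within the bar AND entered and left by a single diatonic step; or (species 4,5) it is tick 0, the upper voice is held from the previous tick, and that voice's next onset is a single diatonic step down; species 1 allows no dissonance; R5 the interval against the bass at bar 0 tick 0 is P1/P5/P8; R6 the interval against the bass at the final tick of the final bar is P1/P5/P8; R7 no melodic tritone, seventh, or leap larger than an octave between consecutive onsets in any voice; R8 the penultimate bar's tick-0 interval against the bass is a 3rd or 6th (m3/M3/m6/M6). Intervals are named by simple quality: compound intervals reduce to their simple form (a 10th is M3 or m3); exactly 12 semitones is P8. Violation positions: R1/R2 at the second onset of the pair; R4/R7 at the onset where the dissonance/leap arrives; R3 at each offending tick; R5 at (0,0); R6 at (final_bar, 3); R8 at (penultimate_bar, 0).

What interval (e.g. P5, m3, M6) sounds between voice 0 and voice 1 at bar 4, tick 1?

m3

voice 0=A3 voice 1=C4 -> m3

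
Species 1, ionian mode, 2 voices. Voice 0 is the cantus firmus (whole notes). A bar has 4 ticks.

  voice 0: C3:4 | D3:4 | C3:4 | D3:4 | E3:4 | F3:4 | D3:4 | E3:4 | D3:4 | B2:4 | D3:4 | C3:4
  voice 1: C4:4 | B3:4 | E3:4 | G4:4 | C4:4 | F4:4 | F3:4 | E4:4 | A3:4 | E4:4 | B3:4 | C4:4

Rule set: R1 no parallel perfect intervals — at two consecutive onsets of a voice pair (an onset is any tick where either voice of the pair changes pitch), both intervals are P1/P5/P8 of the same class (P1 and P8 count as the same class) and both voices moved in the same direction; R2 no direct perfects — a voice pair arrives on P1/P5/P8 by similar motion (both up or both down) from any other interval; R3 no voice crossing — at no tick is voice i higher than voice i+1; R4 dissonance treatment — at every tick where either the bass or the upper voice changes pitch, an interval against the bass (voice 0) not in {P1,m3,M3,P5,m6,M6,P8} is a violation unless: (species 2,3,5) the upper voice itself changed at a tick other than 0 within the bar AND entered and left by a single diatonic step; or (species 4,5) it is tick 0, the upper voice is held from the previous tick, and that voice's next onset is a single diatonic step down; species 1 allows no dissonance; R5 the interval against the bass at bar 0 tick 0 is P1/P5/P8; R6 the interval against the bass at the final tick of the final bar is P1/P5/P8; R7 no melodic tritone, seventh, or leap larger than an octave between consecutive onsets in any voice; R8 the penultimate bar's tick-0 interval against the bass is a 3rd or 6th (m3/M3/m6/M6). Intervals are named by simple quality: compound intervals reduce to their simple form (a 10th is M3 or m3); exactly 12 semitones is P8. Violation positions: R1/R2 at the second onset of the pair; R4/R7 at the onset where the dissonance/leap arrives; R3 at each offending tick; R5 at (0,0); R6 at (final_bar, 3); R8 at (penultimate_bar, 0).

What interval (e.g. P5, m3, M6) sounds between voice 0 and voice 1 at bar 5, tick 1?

voice 0=F3 voice 1=F4 -> P8

P8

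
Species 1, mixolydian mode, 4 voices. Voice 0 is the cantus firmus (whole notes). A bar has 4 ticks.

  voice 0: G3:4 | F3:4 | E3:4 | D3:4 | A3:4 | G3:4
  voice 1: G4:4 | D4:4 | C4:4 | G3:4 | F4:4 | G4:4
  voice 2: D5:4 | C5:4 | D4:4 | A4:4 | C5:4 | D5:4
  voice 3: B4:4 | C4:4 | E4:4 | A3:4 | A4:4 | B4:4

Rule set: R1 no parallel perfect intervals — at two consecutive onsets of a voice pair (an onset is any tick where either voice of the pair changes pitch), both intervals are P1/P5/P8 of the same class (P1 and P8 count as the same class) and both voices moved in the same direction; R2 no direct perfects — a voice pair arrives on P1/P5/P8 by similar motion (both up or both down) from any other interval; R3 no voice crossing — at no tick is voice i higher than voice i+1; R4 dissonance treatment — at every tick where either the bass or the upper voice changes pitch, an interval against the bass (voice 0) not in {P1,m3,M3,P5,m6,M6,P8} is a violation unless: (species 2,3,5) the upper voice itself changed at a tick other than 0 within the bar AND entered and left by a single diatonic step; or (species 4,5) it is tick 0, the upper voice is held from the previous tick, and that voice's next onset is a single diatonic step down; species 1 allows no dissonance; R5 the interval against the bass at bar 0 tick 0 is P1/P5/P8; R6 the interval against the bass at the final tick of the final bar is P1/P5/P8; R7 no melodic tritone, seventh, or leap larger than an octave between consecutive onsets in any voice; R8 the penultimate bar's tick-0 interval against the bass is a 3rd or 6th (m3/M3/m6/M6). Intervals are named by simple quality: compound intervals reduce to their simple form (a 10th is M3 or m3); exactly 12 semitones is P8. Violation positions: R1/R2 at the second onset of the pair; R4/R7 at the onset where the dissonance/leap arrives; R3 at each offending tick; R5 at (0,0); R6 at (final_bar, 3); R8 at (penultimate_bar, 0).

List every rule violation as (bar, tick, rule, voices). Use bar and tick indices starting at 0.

(0, 0, R3, (2, 3))
(0, 0, R5, (0, 3))
(0, 1, R3, (2, 3))
(0, 2, R3, (2, 3))
(0, 3, R3, (2, 3))
(1, 0, R1, (0, 2))
(1, 0, R2, (0, 3))
(1, 0, R2, (2, 3))
(1, 0, R3, (2, 3))
(1, 0, R7, (3,))
(1, 1, R3, (2, 3))
(1, 2, R3, (2, 3))
(1, 3, R3, (2, 3))
(2, 0, R4, (0, 2))
(2, 0, R7, (2,))
(3, 0, R2, (0, 3))
(3, 0, R3, (2, 3))
(3, 0, R4, (0, 1))
(3, 1, R3, (2, 3))
(3, 2, R3, (2, 3))
(3, 3, R3, (2, 3))
(4, 0, R2, (0, 3))
(4, 0, R2, (1, 2))
(4, 0, R3, (2, 3))
(4, 0, R7, (1,))
(4, 0, R8, (0, 3))
(4, 1, R3, (2, 3))
(4, 2, R3, (2, 3))
(4, 3, R3, (2, 3))
(5, 0, R1, (1, 2))
(5, 0, R3, (2, 3))
(5, 1, R3, (2, 3))
(5, 2, R3, (2, 3))
(5, 3, R3, (2, 3))
(5, 3, R6, (0, 3))

bar 0: v0=G3 v1=G4 v2=D5 v3=B4 downbeat M3
bar 1: v0=F3 v1=D4 v2=C5 v3=C4 downbeat P5
bar 2: v0=E3 v1=C4 v2=D4 v3=E4 downbeat P8
bar 3: v0=D3 v1=G3 v2=A4 v3=A3 downbeat P5
bar 4: v0=A3 v1=F4 v2=C5 v3=A4 downbeat P8
bar 5: v0=G3 v1=G4 v2=D5 v3=B4 downbeat M3
  -> R3 @ bar 0 tick 0 v(2, 3): D5 above B4
  -> R5 @ bar 0 tick 0 v(0, 3): opens on M3
  -> R3 @ bar 0 tick 1 v(2, 3): D5 above B4
  -> R3 @ bar 0 tick 2 v(2, 3): D5 above B4
  -> R3 @ bar 0 tick 3 v(2, 3): D5 above B4
  -> R1 @ bar 1 tick 0 v(0, 2): G3/D5 P5 -> F3/C5 P5 similar
  -> R2 @ bar 1 tick 0 v(0, 3): G3/B4 M3 -> F3/C4 P5 similar
  -> R2 @ bar 1 tick 0 v(2, 3): D5/B4 m3 -> C5/C4 P8 similar
  -> R3 @ bar 1 tick 0 v(2, 3): C5 above C4
  -> R7 @ bar 1 tick 0 v(3,): B4->C4 leap 11st
  -> R3 @ bar 1 tick 1 v(2, 3): C5 above C4
  -> R3 @ bar 1 tick 2 v(2, 3): C5 above C4
  -> R3 @ bar 1 tick 3 v(2, 3): C5 above C4
  -> R4 @ bar 2 tick 0 v(0, 2): E3/D4 m7 untreated
  -> R7 @ bar 2 tick 0 v(2,): C5->D4 leap 10st
  -> R2 @ bar 3 tick 0 v(0, 3): E3/E4 P8 -> D3/A3 P5 similar
  -> R3 @ bar 3 tick 0 v(2, 3): A4 above A3
  -> R4 @ bar 3 tick 0 v(0, 1): D3/G3 P4 untreated
  -> R3 @ bar 3 tick 1 v(2, 3): A4 above A3
  -> R3 @ bar 3 tick 2 v(2, 3): A4 above A3
  -> R3 @ bar 3 tick 3 v(2, 3): A4 above A3
  -> R2 @ bar 4 tick 0 v(0, 3): D3/A3 P5 -> A3/A4 P8 similar
  -> R2 @ bar 4 tick 0 v(1, 2): G3/A4 M2 -> F4/C5 P5 similar
  -> R3 @ bar 4 tick 0 v(2, 3): C5 above A4
  -> R7 @ bar 4 tick 0 v(1,): G3->F4 leap 10st
  -> R8 @ bar 4 tick 0 v(0, 3): penult P8 not 3rd/6th
  -> R3 @ bar 4 tick 1 v(2, 3): C5 above A4
  -> R3 @ bar 4 tick 2 v(2, 3): C5 above A4
  -> R3 @ bar 4 tick 3 v(2, 3): C5 above A4
  -> R1 @ bar 5 tick 0 v(1, 2): F4/C5 P5 -> G4/D5 P5 similar
  -> R3 @ bar 5 tick 0 v(2, 3): D5 above B4
  -> R3 @ bar 5 tick 1 v(2, 3): D5 above B4
  -> R3 @ bar 5 tick 2 v(2, 3): D5 above B4
  -> R3 @ bar 5 tick 3 v(2, 3): D5 above B4
  -> R6 @ bar 5 tick 3 v(0, 3): closes on M3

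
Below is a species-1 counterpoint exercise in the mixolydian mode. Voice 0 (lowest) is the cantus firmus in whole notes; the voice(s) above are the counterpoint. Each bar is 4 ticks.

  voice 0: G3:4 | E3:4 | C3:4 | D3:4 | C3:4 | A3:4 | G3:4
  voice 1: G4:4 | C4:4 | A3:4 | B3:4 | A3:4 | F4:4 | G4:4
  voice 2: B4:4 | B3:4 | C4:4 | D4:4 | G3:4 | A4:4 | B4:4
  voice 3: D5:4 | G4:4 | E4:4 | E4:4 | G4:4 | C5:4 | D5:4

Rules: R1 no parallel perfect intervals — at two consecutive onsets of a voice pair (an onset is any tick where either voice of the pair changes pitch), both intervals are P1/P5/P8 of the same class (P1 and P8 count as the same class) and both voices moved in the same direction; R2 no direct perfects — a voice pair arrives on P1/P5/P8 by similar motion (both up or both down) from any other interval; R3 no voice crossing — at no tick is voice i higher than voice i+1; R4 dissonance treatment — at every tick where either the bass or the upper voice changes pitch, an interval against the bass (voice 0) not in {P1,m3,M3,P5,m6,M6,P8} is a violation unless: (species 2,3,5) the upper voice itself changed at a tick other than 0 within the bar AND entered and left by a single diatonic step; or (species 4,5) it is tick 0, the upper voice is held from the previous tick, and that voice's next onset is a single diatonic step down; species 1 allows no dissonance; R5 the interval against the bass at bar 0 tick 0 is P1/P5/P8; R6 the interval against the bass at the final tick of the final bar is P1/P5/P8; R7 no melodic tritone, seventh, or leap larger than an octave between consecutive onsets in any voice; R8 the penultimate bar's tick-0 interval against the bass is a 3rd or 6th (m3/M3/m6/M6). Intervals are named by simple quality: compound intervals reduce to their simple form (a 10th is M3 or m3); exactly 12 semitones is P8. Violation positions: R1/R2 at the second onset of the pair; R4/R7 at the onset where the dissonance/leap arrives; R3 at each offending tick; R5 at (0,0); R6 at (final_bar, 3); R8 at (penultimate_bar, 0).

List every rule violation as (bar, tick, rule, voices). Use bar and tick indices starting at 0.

bar 0: v0=G3 v1=G4 v2=B4 v3=D5 downbeat P5
bar 1: v0=E3 v1=C4 v2=B3 v3=G4 downbeat m3
bar 2: v0=C3 v1=A3 v2=C4 v3=E4 downbeat M3
bar 3: v0=D3 v1=B3 v2=D4 v3=E4 downbeat M2
bar 4: v0=C3 v1=A3 v2=G3 v3=G4 downbeat P5
bar 5: v0=A3 v1=F4 v2=A4 v3=C5 downbeat m3
bar 6: v0=G3 v1=G4 v2=B4 v3=D5 downbeat P5
  -> R5 @ bar 0 tick 0 v(0, 2): opens on M3
  -> R1 @ bar 1 tick 0 v(1, 3): G4/D5 P5 -> C4/G4 P5 similar
  -> R2 @ bar 1 tick 0 v(0, 2): G3/B4 M3 -> E3/B3 P5 similar
  -> R3 @ bar 1 tick 0 v(1, 2): C4 above B3
  -> R3 @ bar 1 tick 1 v(1, 2): C4 above B3
  -> R3 @ bar 1 tick 2 v(1, 2): C4 above B3
  -> R3 @ bar 1 tick 3 v(1, 2): C4 above B3
  -> R1 @ bar 2 tick 0 v(1, 3): C4/G4 P5 -> A3/E4 P5 similar
  -> R1 @ bar 3 tick 0 v(0, 2): C3/C4 P8 -> D3/D4 P8 similar
  -> R4 @ bar 3 tick 0 v(0, 3): D3/E4 M2 untreated
  -> R2 @ bar 4 tick 0 v(0, 2): D3/D4 P8 -> C3/G3 P5 similar
  -> R3 @ bar 4 tick 0 v(1, 2): A3 above G3
  -> R3 @ bar 4 tick 1 v(1, 2): A3 above G3
  -> R3 @ bar 4 tick 2 v(1, 2): A3 above G3
  -> R3 @ bar 4 tick 3 v(1, 2): A3 above G3
  -> R2 @ bar 5 tick 0 v(0, 2): C3/G3 P5 -> A3/A4 P8 similar
  -> R2 @ bar 5 tick 0 v(1, 3): A3/G4 m7 -> F4/C5 P5 similar
  -> R7 @ bar 5 tick 0 v(2,): G3->A4 leap 14st
  -> R8 @ bar 5 tick 0 v(0, 2): penult P8 not 3rd/6th
  -> R1 @ bar 6 tick 0 v(1, 3): F4/C5 P5 -> G4/D5 P5 similar
  -> R6 @ bar 6 tick 3 v(0, 2): closes on M3

(0, 0, R5, (0, 2))
(1, 0, R1, (1, 3))
(1, 0, R2, (0, 2))
(1, 0, R3, (1, 2))
(1, 1, R3, (1, 2))
(1, 2, R3, (1, 2))
(1, 3, R3, (1, 2))
(2, 0, R1, (1, 3))
(3, 0, R1, (0, 2))
(3, 0, R4, (0, 3))
(4, 0, R2, (0, 2))
(4, 0, R3, (1, 2))
(4, 1, R3, (1, 2))
(4, 2, R3, (1, 2))
(4, 3, R3, (1, 2))
(5, 0, R2, (0, 2))
(5, 0, R2, (1, 3))
(5, 0, R7, (2,))
(5, 0, R8, (0, 2))
(6, 0, R1, (1, 3))
(6, 3, R6, (0, 2))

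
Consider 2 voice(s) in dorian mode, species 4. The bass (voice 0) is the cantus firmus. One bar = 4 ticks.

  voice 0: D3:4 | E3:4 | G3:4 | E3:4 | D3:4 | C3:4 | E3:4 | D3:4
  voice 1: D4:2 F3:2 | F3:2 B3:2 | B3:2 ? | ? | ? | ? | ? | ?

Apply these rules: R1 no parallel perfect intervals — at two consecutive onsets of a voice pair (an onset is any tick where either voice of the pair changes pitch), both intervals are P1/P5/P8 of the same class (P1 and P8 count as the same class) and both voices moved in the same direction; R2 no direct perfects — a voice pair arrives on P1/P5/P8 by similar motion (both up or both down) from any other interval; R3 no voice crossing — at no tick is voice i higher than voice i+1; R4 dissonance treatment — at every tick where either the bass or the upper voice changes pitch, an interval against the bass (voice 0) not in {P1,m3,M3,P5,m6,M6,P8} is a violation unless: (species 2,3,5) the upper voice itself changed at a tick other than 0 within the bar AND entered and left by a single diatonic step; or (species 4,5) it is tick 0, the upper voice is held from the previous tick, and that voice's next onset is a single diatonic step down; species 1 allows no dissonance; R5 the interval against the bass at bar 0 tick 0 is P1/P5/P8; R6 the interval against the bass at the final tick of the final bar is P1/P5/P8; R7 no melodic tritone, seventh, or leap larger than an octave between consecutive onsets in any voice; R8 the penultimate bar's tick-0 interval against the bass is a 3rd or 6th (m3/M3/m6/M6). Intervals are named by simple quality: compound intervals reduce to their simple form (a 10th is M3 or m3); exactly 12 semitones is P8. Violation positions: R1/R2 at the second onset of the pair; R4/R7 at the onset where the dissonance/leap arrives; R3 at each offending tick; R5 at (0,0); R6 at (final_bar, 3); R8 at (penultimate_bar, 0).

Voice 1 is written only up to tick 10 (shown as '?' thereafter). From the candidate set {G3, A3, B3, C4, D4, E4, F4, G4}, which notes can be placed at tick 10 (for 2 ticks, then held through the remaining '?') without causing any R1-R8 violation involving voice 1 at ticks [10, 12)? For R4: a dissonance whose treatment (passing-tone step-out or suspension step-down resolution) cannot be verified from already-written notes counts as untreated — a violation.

{B3, D4, E4, G3, G4}

G3: legal
A3: violates R4
B3: legal
C4: violates R4
D4: legal
E4: legal
F4: violates R4,R7
G4: legal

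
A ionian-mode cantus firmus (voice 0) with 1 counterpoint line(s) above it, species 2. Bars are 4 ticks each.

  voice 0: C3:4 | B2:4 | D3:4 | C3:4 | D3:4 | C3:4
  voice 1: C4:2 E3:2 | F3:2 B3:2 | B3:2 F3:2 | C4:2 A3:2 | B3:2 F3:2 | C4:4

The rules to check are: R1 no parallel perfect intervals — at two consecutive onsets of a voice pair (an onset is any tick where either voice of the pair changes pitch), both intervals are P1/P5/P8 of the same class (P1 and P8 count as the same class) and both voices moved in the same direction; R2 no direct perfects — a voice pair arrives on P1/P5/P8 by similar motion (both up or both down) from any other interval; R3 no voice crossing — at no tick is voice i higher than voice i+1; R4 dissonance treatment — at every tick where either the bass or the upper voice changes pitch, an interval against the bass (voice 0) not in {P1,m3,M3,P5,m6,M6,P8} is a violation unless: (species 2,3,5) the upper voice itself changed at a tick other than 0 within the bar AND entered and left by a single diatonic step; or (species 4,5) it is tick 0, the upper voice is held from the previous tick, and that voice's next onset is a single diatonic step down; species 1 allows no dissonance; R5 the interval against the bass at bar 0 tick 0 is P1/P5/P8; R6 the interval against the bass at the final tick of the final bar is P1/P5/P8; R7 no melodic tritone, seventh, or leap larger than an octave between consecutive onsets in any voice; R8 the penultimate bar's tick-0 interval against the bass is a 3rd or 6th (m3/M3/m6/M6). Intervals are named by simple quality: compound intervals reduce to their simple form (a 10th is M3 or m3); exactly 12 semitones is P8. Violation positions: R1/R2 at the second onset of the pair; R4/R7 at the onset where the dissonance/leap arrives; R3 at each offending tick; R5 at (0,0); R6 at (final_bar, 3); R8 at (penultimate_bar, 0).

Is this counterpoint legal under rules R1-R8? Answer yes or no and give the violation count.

bar 0: v0=C3 v1=C4 (P8)
bar 1: v0=B2 v1=F3 (TT)
bar 2: v0=D3 v1=B3 (M6)
bar 3: v0=C3 v1=C4 (P8)
bar 4: v0=D3 v1=B3 (M6)
bar 5: v0=C3 v1=C4 (P8)
  R4 @ bar1.0: B2/F3 TT untreated
  R7 @ bar1.2: F3->B3 leap 6st
  R7 @ bar2.2: B3->F3 leap 6st
  R7 @ bar4.2: B3->F3 leap 6st

No (4 violations)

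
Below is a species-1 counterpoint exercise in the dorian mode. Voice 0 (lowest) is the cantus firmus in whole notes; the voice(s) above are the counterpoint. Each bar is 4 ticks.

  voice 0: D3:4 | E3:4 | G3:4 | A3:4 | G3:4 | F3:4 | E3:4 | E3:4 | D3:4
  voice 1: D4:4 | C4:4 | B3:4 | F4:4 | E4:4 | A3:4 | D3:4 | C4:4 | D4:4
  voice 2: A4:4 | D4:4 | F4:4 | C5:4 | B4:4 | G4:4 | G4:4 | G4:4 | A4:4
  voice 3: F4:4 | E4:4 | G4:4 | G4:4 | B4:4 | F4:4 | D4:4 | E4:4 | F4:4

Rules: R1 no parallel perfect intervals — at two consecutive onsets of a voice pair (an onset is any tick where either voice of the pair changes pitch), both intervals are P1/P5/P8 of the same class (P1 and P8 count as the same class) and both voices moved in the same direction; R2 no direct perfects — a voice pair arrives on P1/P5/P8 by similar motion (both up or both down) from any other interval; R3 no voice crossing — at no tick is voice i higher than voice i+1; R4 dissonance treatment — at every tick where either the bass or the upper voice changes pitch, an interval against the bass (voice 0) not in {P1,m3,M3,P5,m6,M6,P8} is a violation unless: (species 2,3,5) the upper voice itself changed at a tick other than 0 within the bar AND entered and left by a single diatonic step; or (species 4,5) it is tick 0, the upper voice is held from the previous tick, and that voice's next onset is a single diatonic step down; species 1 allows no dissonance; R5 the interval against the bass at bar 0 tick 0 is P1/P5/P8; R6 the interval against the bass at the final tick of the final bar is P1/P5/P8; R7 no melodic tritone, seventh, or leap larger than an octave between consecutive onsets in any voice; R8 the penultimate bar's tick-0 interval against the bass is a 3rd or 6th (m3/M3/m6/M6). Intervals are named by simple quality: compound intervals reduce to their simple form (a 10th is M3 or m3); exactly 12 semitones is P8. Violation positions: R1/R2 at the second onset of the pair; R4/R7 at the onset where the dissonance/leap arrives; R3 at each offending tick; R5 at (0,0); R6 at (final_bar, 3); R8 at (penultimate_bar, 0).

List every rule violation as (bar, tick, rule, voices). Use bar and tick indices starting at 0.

(0, 0, R3, (2, 3))
(0, 0, R5, (0, 3))
(0, 1, R3, (2, 3))
(0, 2, R3, (2, 3))
(0, 3, R3, (2, 3))
(1, 0, R4, (0, 2))
(2, 0, R1, (0, 3))
(2, 0, R4, (0, 2))
(3, 0, R2, (1, 2))
(3, 0, R3, (2, 3))
(3, 0, R4, (0, 3))
(3, 0, R7, (1,))
(3, 1, R3, (2, 3))
(3, 2, R3, (2, 3))
(3, 3, R3, (2, 3))
(4, 0, R1, (1, 2))
(5, 0, R2, (0, 3))
(5, 0, R3, (2, 3))
(5, 0, R4, (0, 2))
(5, 0, R7, (3,))
(5, 1, R3, (2, 3))
(5, 2, R3, (2, 3))
(5, 3, R3, (2, 3))
(6, 0, R2, (1, 3))
(6, 0, R3, (0, 1))
(6, 0, R3, (2, 3))
(6, 0, R4, (0, 1))
(6, 0, R4, (0, 3))
(6, 1, R3, (0, 1))
(6, 1, R3, (2, 3))
(6, 2, R3, (0, 1))
(6, 2, R3, (2, 3))
(6, 3, R3, (0, 1))
(6, 3, R3, (2, 3))
(7, 0, R3, (2, 3))
(7, 0, R7, (1,))
(7, 0, R8, (0, 3))
(7, 1, R3, (2, 3))
(7, 2, R3, (2, 3))
(7, 3, R3, (2, 3))
(8, 0, R1, (1, 2))
(8, 0, R3, (2, 3))
(8, 1, R3, (2, 3))
(8, 2, R3, (2, 3))
(8, 3, R3, (2, 3))
(8, 3, R6, (0, 3))

bar 0: v0=D3 v1=D4 v2=A4 v3=F4 downbeat m3
bar 1: v0=E3 v1=C4 v2=D4 v3=E4 downbeat P8
bar 2: v0=G3 v1=B3 v2=F4 v3=G4 downbeat P8
bar 3: v0=A3 v1=F4 v2=C5 v3=G4 downbeat m7
bar 4: v0=G3 v1=E4 v2=B4 v3=B4 downbeat M3
bar 5: v0=F3 v1=A3 v2=G4 v3=F4 downbeat P8
bar 6: v0=E3 v1=D3 v2=G4 v3=D4 downbeat m7
bar 7: v0=E3 v1=C4 v2=G4 v3=E4 downbeat P8
bar 8: v0=D3 v1=D4 v2=A4 v3=F4 downbeat m3
  -> R3 @ bar 0 tick 0 v(2, 3): A4 above F4
  -> R5 @ bar 0 tick 0 v(0, 3): opens on m3
  -> R3 @ bar 0 tick 1 v(2, 3): A4 above F4
  -> R3 @ bar 0 tick 2 v(2, 3): A4 above F4
  -> R3 @ bar 0 tick 3 v(2, 3): A4 above F4
  -> R4 @ bar 1 tick 0 v(0, 2): E3/D4 m7 untreated
  -> R1 @ bar 2 tick 0 v(0, 3): E3/E4 P8 -> G3/G4 P8 similar
  -> R4 @ bar 2 tick 0 v(0, 2): G3/F4 m7 untreated
  -> R2 @ bar 3 tick 0 v(1, 2): B3/F4 TT -> F4/C5 P5 similar
  -> R3 @ bar 3 tick 0 v(2, 3): C5 above G4
  -> R4 @ bar 3 tick 0 v(0, 3): A3/G4 m7 untreated
  -> R7 @ bar 3 tick 0 v(1,): B3->F4 leap 6st
  -> R3 @ bar 3 tick 1 v(2, 3): C5 above G4
  -> R3 @ bar 3 tick 2 v(2, 3): C5 above G4
  -> R3 @ bar 3 tick 3 v(2, 3): C5 above G4
  -> R1 @ bar 4 tick 0 v(1, 2): F4/C5 P5 -> E4/B4 P5 similar
  -> R2 @ bar 5 tick 0 v(0, 3): G3/B4 M3 -> F3/F4 P8 similar
  -> R3 @ bar 5 tick 0 v(2, 3): G4 above F4
  -> R4 @ bar 5 tick 0 v(0, 2): F3/G4 M2 untreated
  -> R7 @ bar 5 tick 0 v(3,): B4->F4 leap 6st
  -> R3 @ bar 5 tick 1 v(2, 3): G4 above F4
  -> R3 @ bar 5 tick 2 v(2, 3): G4 above F4
  -> R3 @ bar 5 tick 3 v(2, 3): G4 above F4
  -> R2 @ bar 6 tick 0 v(1, 3): A3/F4 m6 -> D3/D4 P8 similar
  -> R3 @ bar 6 tick 0 v(0, 1): E3 above D3
  -> R3 @ bar 6 tick 0 v(2, 3): G4 above D4
  -> R4 @ bar 6 tick 0 v(0, 1): E3/D3 M2 untreated
  -> R4 @ bar 6 tick 0 v(0, 3): E3/D4 m7 untreated
  -> R3 @ bar 6 tick 1 v(0, 1): E3 above D3
  -> R3 @ bar 6 tick 1 v(2, 3): G4 above D4
  -> R3 @ bar 6 tick 2 v(0, 1): E3 above D3
  -> R3 @ bar 6 tick 2 v(2, 3): G4 above D4
  -> R3 @ bar 6 tick 3 v(0, 1): E3 above D3
  -> R3 @ bar 6 tick 3 v(2, 3): G4 above D4
  -> R3 @ bar 7 tick 0 v(2, 3): G4 above E4
  -> R7 @ bar 7 tick 0 v(1,): D3->C4 leap 10st
  -> R8 @ bar 7 tick 0 v(0, 3): penult P8 not 3rd/6th
  -> R3 @ bar 7 tick 1 v(2, 3): G4 above E4
  -> R3 @ bar 7 tick 2 v(2, 3): G4 above E4
  -> R3 @ bar 7 tick 3 v(2, 3): G4 above E4
  -> R1 @ bar 8 tick 0 v(1, 2): C4/G4 P5 -> D4/A4 P5 similar
  -> R3 @ bar 8 tick 0 v(2, 3): A4 above F4
  -> R3 @ bar 8 tick 1 v(2, 3): A4 above F4
  -> R3 @ bar 8 tick 2 v(2, 3): A4 above F4
  -> R3 @ bar 8 tick 3 v(2, 3): A4 above F4
  -> R6 @ bar 8 tick 3 v(0, 3): closes on m3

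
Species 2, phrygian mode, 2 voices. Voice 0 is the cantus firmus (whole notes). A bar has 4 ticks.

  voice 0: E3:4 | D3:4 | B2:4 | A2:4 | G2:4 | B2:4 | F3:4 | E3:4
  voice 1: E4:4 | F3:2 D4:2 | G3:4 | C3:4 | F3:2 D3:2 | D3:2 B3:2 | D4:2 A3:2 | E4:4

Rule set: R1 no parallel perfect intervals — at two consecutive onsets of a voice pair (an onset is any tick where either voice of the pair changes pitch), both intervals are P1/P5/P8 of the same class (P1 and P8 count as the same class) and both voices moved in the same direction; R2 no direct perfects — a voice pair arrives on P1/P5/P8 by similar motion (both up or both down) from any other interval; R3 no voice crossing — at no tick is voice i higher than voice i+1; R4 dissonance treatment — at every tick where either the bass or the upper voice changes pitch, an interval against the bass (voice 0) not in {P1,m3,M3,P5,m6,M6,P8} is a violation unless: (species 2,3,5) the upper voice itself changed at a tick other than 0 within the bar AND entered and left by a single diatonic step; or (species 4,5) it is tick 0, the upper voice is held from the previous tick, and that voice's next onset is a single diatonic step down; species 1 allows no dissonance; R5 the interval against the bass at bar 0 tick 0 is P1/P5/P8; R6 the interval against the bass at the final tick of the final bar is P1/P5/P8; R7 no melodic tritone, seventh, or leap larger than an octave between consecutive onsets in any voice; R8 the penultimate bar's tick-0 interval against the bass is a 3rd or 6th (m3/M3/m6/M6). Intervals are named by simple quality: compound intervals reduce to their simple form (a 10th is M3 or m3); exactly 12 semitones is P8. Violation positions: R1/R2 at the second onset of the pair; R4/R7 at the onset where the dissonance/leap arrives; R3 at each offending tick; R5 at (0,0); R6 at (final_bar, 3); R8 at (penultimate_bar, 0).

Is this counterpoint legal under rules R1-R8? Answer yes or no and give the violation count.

No (3 violations)

bar 0: v0=E3 v1=E4 (P8)
bar 1: v0=D3 v1=F3 (m3)
bar 2: v0=B2 v1=G3 (m6)
bar 3: v0=A2 v1=C3 (m3)
bar 4: v0=G2 v1=F3 (m7)
bar 5: v0=B2 v1=D3 (m3)
bar 6: v0=F3 v1=D4 (M6)
bar 7: v0=E3 v1=E4 (P8)
  R7 @ bar1.0: E4->F3 leap 11st
  R4 @ bar4.0: G2/F3 m7 untreated
  R7 @ bar6.0: B2->F3 leap 6st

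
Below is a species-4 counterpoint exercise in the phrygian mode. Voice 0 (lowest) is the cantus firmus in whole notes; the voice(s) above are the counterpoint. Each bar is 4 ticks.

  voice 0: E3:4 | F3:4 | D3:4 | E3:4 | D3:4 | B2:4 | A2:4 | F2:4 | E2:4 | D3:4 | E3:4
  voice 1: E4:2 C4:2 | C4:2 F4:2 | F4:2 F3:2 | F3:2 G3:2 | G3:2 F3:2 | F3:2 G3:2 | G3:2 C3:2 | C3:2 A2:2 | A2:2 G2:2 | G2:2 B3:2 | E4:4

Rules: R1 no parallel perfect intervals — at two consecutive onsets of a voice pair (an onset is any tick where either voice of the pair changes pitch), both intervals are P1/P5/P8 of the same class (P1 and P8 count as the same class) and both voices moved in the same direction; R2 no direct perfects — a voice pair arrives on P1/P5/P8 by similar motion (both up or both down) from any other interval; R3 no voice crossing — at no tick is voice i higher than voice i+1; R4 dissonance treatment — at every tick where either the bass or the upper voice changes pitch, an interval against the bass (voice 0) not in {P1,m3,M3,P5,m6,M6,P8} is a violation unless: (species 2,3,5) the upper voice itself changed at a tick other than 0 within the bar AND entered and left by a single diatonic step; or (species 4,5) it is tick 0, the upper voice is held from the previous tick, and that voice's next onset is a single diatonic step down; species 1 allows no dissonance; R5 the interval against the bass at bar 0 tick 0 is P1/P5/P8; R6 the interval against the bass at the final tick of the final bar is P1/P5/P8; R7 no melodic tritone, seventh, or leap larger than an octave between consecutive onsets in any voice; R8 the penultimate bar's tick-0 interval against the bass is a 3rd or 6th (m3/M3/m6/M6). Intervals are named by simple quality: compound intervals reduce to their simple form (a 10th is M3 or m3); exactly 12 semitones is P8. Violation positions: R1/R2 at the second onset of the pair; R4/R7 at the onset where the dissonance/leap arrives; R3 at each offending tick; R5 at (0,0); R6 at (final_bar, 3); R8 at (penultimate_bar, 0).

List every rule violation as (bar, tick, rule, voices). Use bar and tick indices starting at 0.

bar 0: v0=E3 v1=E4 downbeat P8
bar 1: v0=F3 v1=C4 downbeat P5
bar 2: v0=D3 v1=F4 downbeat m3
bar 3: v0=E3 v1=F3 downbeat m2
bar 4: v0=D3 v1=G3 downbeat P4
bar 5: v0=B2 v1=F3 downbeat TT
bar 6: v0=A2 v1=G3 downbeat m7
bar 7: v0=F2 v1=C3 downbeat P5
bar 8: v0=E2 v1=A2 downbeat P4
bar 9: v0=D3 v1=G2 downbeat P5
bar 10: v0=E3 v1=E4 downbeat P8
  -> R4 @ bar 3 tick 0 v(0, 1): E3/F3 m2 untreated
  -> R4 @ bar 5 tick 0 v(0, 1): B2/F3 TT untreated
  -> R4 @ bar 6 tick 0 v(0, 1): A2/G3 m7 untreated
  -> R3 @ bar 9 tick 0 v(0, 1): D3 above G2
  -> R7 @ bar 9 tick 0 v(0,): E2->D3 leap 10st
  -> R8 @ bar 9 tick 0 v(0, 1): penult P5 not 3rd/6th
  -> R3 @ bar 9 tick 1 v(0, 1): D3 above G2
  -> R7 @ bar 9 tick 2 v(1,): G2->B3 leap 16st
  -> R2 @ bar 10 tick 0 v(0, 1): D3/B3 M6 -> E3/E4 P8 similar

(3, 0, R4, (0, 1))
(5, 0, R4, (0, 1))
(6, 0, R4, (0, 1))
(9, 0, R3, (0, 1))
(9, 0, R7, (0,))
(9, 0, R8, (0, 1))
(9, 1, R3, (0, 1))
(9, 2, R7, (1,))
(10, 0, R2, (0, 1))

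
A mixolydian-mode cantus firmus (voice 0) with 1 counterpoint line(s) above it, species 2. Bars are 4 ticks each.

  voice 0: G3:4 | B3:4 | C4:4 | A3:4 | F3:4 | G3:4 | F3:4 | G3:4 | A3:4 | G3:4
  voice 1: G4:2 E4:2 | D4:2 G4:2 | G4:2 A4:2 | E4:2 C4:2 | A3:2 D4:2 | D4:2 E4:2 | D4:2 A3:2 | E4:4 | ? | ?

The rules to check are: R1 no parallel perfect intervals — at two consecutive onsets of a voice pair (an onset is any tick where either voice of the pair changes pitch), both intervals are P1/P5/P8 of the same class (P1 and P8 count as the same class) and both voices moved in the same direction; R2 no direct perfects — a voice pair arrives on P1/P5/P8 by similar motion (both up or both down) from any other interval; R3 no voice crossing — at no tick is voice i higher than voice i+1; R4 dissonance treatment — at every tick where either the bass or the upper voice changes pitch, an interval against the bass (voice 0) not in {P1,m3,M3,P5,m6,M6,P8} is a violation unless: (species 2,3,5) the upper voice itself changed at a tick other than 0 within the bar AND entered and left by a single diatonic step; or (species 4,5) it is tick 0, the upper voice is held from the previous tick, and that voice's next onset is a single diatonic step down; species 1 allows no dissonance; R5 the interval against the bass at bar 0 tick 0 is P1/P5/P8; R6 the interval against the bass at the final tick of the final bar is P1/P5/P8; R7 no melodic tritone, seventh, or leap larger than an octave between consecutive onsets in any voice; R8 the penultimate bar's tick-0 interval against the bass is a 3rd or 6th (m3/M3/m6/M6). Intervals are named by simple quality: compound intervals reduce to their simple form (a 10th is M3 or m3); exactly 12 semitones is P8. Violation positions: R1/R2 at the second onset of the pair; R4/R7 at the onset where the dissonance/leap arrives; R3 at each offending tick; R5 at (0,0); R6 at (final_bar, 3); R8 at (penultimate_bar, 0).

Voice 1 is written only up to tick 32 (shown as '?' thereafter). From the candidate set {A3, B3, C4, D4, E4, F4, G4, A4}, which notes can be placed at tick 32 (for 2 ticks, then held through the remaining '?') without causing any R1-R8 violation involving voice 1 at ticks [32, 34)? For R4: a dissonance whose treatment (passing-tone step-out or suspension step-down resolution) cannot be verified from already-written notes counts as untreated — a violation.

{C4, F4}

A3: violates R8
B3: violates R4,R8
C4: legal
D4: violates R4,R8
E4: violates R8
F4: legal
G4: violates R4,R8
A4: violates R2,R8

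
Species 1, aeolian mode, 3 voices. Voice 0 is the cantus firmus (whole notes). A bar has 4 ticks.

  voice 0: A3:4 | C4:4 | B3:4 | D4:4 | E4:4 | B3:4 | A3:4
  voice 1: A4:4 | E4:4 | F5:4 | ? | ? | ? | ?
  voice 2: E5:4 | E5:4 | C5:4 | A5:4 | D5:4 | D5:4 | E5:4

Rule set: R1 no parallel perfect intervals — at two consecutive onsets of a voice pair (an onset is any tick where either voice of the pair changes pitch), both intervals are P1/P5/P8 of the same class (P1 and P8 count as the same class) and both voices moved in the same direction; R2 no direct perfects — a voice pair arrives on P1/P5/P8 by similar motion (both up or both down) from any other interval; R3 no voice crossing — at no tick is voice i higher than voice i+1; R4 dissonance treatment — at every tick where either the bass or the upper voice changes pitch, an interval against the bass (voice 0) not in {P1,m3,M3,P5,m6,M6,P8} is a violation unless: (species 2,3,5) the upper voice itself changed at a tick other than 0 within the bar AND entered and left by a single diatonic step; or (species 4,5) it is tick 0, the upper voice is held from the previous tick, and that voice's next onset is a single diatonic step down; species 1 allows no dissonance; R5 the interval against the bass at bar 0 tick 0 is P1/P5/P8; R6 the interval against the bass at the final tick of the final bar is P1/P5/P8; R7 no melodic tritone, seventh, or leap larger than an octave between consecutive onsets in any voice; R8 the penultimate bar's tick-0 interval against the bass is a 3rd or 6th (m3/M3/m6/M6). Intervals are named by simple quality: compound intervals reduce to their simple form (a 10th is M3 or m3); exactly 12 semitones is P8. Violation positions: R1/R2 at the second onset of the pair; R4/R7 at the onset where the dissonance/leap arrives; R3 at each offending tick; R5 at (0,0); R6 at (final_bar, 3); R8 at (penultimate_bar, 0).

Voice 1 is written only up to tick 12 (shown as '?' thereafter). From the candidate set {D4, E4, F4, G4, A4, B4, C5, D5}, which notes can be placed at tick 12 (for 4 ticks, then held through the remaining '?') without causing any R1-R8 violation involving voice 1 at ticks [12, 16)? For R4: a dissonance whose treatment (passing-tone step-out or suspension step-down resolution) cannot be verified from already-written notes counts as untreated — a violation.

D4: violates R7
E4: violates R4,R7
F4: legal
G4: violates R4,R7
A4: legal
B4: violates R7
C5: violates R4
D5: legal

{A4, D5, F4}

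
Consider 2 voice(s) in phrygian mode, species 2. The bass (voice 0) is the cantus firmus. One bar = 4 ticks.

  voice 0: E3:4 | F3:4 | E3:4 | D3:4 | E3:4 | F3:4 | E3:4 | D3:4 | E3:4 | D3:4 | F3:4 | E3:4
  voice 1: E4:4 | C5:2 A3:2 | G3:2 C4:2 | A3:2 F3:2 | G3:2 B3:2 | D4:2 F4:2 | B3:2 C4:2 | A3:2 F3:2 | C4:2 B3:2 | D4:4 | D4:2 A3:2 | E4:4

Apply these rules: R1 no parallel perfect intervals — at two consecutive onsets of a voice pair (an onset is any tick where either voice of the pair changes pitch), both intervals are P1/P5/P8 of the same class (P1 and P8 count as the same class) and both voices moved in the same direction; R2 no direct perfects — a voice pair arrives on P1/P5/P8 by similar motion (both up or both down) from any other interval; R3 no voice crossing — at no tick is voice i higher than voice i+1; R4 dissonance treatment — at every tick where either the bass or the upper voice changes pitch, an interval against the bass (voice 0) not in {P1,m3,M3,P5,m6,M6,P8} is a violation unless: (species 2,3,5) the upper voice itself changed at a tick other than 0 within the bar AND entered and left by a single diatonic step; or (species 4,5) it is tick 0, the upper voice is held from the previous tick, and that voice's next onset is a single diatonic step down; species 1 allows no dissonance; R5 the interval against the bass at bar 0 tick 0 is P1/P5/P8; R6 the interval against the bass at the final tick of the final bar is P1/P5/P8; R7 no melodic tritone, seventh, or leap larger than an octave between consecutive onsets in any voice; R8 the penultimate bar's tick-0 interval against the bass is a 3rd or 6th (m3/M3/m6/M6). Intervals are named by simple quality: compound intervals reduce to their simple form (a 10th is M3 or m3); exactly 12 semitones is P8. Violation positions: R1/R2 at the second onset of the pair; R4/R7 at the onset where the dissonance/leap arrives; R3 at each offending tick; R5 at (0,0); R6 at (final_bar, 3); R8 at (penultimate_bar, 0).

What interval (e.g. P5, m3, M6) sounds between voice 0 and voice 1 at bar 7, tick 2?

m3

voice 0=D3 voice 1=F3 -> m3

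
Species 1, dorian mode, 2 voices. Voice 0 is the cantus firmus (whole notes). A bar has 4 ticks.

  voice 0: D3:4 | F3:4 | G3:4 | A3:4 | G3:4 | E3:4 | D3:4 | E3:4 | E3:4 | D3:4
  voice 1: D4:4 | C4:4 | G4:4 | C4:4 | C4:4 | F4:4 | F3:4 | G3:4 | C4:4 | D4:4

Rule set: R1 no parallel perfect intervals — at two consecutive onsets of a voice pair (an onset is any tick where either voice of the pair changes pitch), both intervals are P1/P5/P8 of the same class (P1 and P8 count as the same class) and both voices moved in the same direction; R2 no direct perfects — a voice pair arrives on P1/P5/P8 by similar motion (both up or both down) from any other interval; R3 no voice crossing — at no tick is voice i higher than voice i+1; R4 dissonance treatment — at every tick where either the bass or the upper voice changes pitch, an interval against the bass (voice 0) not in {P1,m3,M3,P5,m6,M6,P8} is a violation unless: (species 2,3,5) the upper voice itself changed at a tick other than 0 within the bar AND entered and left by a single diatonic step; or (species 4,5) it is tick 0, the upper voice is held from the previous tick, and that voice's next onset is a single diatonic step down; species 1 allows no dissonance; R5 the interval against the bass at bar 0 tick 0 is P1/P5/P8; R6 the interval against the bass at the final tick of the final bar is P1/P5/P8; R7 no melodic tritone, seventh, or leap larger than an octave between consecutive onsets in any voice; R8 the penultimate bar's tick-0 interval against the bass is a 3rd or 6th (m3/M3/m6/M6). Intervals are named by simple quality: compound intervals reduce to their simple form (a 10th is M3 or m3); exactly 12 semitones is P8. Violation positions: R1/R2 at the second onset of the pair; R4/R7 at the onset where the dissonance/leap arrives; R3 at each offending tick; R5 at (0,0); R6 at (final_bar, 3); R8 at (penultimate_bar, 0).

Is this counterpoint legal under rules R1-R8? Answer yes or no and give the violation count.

bar 0: v0=D3 v1=D4 (P8)
bar 1: v0=F3 v1=C4 (P5)
bar 2: v0=G3 v1=G4 (P8)
bar 3: v0=A3 v1=C4 (m3)
bar 4: v0=G3 v1=C4 (P4)
bar 5: v0=E3 v1=F4 (m2)
bar 6: v0=D3 v1=F3 (m3)
bar 7: v0=E3 v1=G3 (m3)
bar 8: v0=E3 v1=C4 (m6)
bar 9: v0=D3 v1=D4 (P8)
  R2 @ bar2.0: F3/C4 P5 -> G3/G4 P8 similar
  R4 @ bar4.0: G3/C4 P4 untreated
  R4 @ bar5.0: E3/F4 m2 untreated

No (3 violations)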